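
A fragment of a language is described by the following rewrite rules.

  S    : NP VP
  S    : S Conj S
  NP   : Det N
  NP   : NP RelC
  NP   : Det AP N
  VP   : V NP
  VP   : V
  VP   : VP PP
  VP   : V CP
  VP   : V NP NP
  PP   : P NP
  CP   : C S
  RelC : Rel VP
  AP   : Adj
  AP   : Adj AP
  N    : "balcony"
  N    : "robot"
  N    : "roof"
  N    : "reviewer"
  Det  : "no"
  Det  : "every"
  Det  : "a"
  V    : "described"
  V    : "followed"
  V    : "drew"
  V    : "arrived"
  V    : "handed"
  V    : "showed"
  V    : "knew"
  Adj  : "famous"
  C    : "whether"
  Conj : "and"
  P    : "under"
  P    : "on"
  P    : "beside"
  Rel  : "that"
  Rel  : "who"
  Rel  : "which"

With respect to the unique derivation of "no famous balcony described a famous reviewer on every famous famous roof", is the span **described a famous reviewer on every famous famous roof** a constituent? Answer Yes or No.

Yes

[S [NP [Det no] [AP [Adj famous]] [N balcony]] [VP [VP [V described] [NP [Det a] [AP [Adj famous]] [N reviewer]]] [PP [P on] [NP [Det every] [AP [Adj famous] [AP [Adj famous]]] [N roof]]]]]
The words 'described a famous reviewer on every famous famous roof' are exhaustively dominated by a single VP node (built by VP → VP PP), so they form a constituent.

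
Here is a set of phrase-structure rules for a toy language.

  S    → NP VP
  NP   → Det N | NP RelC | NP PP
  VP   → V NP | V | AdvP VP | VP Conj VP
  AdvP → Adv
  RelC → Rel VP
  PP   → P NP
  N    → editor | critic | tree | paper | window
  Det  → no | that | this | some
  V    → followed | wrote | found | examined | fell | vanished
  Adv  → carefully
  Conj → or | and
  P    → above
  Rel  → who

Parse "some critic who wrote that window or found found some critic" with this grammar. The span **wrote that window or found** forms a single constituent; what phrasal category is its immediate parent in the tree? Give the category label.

RelC

[S [NP [NP [Det some] [N critic]] [RelC [Rel who] [VP [VP [V wrote] [NP [Det that] [N window]]] [Conj or] [VP [V found]]]]] [VP [V found] [NP [Det some] [N critic]]]]
The span 'wrote that window or found' is the VP node built by VP → VP Conj VP.
Its mother is the RelC built by RelC → Rel VP.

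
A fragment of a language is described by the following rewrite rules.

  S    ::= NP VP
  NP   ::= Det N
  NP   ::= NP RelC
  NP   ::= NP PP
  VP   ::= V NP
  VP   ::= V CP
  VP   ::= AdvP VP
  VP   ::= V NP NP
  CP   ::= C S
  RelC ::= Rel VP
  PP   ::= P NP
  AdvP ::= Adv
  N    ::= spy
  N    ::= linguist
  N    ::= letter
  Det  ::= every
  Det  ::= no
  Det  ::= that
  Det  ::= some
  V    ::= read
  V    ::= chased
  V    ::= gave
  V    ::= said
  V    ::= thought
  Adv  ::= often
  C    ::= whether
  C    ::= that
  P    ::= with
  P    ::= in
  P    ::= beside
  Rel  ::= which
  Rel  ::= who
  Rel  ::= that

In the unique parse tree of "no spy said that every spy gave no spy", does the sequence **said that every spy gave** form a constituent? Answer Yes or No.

[S [NP [Det no] [N spy]] [VP [V said] [CP [C that] [S [NP [Det every] [N spy]] [VP [V gave] [NP [Det no] [N spy]]]]]]]
The smallest constituent containing 'said that every spy gave' is the VP spanning 'said that every spy gave no spy'; no single node in the tree dominates exactly the given words.

No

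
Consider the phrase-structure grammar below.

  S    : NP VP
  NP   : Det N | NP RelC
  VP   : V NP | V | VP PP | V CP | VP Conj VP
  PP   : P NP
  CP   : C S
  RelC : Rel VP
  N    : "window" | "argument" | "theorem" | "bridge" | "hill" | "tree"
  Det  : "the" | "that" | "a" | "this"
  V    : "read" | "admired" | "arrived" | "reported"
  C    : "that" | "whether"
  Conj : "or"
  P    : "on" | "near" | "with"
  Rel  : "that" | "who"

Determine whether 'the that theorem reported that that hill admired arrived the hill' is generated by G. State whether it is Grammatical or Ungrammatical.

A Det word can never sit immediately before a C/Det/Rel word in any string this grammar generates, so the substring 'the that' rules out a derivation.

Ungrammatical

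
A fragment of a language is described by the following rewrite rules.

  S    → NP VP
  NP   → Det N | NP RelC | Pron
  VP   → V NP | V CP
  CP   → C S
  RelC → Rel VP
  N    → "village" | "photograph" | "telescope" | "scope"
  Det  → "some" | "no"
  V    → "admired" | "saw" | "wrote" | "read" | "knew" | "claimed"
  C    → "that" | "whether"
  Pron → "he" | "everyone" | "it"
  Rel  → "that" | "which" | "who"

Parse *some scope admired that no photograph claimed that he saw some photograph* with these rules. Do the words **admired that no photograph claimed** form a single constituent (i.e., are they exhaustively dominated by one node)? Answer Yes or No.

No

[S [NP [Det some] [N scope]] [VP [V admired] [CP [C that] [S [NP [Det no] [N photograph]] [VP [V claimed] [CP [C that] [S [NP [Pron he]] [VP [V saw] [NP [Det some] [N photograph]]]]]]]]]]
The smallest constituent containing 'admired that no photograph claimed' is the VP spanning 'admired that no photograph claimed that he saw some photograph'; no single node in the tree dominates exactly the given words.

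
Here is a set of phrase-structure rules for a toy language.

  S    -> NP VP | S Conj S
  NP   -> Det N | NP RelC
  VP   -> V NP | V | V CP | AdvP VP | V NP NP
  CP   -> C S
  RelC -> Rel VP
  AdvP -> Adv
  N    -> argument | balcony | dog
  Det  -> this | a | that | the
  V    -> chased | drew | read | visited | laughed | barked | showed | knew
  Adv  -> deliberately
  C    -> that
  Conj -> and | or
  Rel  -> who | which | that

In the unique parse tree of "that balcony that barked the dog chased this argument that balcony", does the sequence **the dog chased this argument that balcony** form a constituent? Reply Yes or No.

[S [NP [NP [Det that] [N balcony]] [RelC [Rel that] [VP [V barked] [NP [Det the] [N dog]]]]] [VP [V chased] [NP [Det this] [N argument]] [NP [Det that] [N balcony]]]]
The smallest constituent containing 'the dog chased this argument that balcony' is the S spanning 'that balcony that barked the dog chased this argument that balcony'; no single node in the tree dominates exactly the given words.

No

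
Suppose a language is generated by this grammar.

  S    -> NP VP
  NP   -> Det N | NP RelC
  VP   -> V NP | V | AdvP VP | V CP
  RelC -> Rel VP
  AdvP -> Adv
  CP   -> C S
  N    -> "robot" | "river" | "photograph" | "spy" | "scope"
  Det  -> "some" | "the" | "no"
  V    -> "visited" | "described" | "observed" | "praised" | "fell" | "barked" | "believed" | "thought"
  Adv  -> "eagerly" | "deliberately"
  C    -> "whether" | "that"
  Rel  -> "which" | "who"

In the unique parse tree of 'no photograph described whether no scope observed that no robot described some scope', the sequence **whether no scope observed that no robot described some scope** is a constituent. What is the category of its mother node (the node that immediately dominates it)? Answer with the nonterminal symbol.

VP

[S [NP [Det no] [N photograph]] [VP [V described] [CP [C whether] [S [NP [Det no] [N scope]] [VP [V observed] [CP [C that] [S [NP [Det no] [N robot]] [VP [V described] [NP [Det some] [N scope]]]]]]]]]]
The span 'whether no scope observed that no robot described some scope' is the CP node built by CP → C S.
Its mother is the VP built by VP → V CP.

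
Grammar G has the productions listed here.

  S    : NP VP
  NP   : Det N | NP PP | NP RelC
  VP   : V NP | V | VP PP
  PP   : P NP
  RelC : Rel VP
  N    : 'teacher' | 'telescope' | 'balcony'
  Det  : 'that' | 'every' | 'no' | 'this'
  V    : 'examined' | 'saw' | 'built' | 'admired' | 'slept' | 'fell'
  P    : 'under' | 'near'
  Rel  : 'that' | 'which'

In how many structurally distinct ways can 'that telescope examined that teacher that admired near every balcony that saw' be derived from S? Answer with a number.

5

Two of the 5 distinct bracketings:
[S [NP [Det that] [N telescope]] [VP [V examined] [NP [NP [NP [Det that] [N teacher]] [RelC [Rel that] [VP [V admired]]]] [PP [P near] [NP [NP [Det every] [N balcony]] [RelC [Rel that] [VP [V saw]]]]]]]]
[S [NP [Det that] [N telescope]] [VP [V examined] [NP [NP [Det that] [N teacher]] [RelC [Rel that] [VP [VP [V admired]] [PP [P near] [NP [NP [Det every] [N balcony]] [RelC [Rel that] [VP [V saw]]]]]]]]]]
The difference turns on whether NP → NP PP is used at the relevant span, versus an alternative expansion of NP.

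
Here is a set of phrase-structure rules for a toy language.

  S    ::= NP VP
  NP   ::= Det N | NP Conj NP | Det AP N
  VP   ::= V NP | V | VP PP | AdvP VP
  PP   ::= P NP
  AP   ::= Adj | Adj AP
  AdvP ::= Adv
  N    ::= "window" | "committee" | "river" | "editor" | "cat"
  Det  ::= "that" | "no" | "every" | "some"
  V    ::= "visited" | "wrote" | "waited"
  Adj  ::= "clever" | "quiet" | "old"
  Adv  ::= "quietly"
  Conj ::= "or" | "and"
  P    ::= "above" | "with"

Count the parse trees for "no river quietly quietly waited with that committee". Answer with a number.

Two of the 3 distinct bracketings:
[S [NP [Det no] [N river]] [VP [VP [AdvP [Adv quietly]] [VP [AdvP [Adv quietly]] [VP [V waited]]]] [PP [P with] [NP [Det that] [N committee]]]]]
[S [NP [Det no] [N river]] [VP [AdvP [Adv quietly]] [VP [VP [AdvP [Adv quietly]] [VP [V waited]]] [PP [P with] [NP [Det that] [N committee]]]]]]
The trees differ in how a recursive rule is bracketed over the same span.

3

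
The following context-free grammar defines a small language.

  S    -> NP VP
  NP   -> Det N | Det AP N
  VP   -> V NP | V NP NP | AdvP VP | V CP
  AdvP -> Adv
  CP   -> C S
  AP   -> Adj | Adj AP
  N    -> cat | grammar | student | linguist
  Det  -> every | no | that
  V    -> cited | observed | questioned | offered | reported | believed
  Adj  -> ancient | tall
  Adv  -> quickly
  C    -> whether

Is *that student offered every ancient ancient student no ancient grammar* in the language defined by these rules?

[S [NP [Det that] [N student]] [VP [V offered] [NP [Det every] [AP [Adj ancient] [AP [Adj ancient]]] [N student]] [NP [Det no] [AP [Adj ancient]] [N grammar]]]]
Every word is introduced by a lexical rule and the phrasal rules combine the resulting categories into a single S.

Grammatical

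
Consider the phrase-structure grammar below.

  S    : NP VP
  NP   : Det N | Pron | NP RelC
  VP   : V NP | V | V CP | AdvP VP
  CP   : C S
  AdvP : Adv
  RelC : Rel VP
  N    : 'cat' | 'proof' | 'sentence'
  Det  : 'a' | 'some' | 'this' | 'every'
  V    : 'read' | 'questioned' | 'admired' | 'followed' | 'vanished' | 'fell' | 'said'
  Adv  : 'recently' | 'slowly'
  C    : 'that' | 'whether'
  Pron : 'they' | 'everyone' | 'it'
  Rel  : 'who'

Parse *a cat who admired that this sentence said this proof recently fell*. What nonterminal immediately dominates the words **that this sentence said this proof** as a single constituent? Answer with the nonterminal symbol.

S
  NP
    NP
      Det: a
      N: cat
    RelC
      Rel: who
      VP
        V: admired
        CP
          C: that
          S
            NP
              Det: this
              N: sentence
            VP
              V: said
              NP
                Det: this
                N: proof
  VP
    AdvP
      Adv: recently
    VP
      V: fell
The span 'that this sentence said this proof' is the CP node built by CP → C S.

CP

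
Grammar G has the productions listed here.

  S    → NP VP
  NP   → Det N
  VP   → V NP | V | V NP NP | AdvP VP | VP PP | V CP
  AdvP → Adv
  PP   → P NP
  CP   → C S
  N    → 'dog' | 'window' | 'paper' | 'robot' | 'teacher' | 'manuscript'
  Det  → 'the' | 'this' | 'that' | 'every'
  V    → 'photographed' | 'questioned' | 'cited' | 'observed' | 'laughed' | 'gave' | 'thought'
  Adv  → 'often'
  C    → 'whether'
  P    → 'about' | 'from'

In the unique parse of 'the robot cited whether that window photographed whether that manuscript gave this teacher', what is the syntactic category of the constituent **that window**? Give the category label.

NP

[S [NP [Det the] [N robot]] [VP [V cited] [CP [C whether] [S [NP [Det that] [N window]] [VP [V photographed] [CP [C whether] [S [NP [Det that] [N manuscript]] [VP [V gave] [NP [Det this] [N teacher]]]]]]]]]]
The span 'that window' is the NP node built by NP → Det N.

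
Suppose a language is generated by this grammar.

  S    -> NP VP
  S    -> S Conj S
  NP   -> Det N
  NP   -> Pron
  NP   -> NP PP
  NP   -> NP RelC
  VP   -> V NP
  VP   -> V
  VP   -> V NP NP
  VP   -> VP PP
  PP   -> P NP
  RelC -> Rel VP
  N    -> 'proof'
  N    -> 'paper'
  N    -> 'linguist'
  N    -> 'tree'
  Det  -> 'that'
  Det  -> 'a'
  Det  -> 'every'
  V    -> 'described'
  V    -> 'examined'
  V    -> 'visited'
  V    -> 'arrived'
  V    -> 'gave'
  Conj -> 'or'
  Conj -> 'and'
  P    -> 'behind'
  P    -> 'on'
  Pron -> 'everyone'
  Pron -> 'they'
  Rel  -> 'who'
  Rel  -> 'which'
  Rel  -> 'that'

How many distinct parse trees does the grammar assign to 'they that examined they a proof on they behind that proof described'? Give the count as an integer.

Two of the 9 distinct bracketings:
[S [NP [NP [NP [Pron they]] [RelC [Rel that] [VP [V examined] [NP [Pron they]] [NP [Det a] [N proof]]]]] [PP [P on] [NP [NP [Pron they]] [PP [P behind] [NP [Det that] [N proof]]]]]] [VP [V described]]]
[S [NP [NP [NP [NP [Pron they]] [RelC [Rel that] [VP [V examined] [NP [Pron they]] [NP [Det a] [N proof]]]]] [PP [P on] [NP [Pron they]]]] [PP [P behind] [NP [Det that] [N proof]]]] [VP [V described]]]
The trees differ in how a recursive rule is bracketed over the same span.

9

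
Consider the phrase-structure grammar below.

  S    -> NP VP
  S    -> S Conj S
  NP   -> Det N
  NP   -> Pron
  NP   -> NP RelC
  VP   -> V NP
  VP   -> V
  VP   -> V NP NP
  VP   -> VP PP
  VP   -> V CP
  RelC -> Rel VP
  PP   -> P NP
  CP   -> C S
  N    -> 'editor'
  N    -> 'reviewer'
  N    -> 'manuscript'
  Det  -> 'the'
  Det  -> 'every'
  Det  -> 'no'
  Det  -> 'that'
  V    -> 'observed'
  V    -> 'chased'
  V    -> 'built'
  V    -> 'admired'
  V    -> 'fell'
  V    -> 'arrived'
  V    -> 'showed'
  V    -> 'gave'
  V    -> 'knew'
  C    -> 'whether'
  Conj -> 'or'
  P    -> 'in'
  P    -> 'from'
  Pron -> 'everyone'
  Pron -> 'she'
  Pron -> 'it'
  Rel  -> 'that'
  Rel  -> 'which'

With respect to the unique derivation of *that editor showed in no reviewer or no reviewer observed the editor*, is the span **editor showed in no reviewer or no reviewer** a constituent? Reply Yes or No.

No

[S [S [NP [Det that] [N editor]] [VP [VP [V showed]] [PP [P in] [NP [Det no] [N reviewer]]]]] [Conj or] [S [NP [Det no] [N reviewer]] [VP [V observed] [NP [Det the] [N editor]]]]]
The smallest constituent containing 'editor showed in no reviewer or no reviewer' is the S spanning 'that editor showed in no reviewer or no reviewer observed the editor'; no single node in the tree dominates exactly the given words.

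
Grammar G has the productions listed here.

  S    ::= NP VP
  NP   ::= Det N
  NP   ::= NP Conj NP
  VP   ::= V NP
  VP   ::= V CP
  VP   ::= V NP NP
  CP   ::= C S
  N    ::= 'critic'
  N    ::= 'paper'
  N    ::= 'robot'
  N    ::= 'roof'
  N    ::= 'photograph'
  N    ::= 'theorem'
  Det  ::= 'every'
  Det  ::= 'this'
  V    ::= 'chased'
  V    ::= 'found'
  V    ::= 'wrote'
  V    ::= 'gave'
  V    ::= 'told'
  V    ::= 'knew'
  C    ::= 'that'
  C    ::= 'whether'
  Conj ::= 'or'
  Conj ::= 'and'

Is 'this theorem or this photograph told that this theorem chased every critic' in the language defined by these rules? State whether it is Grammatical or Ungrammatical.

[S [NP [NP [Det this] [N theorem]] [Conj or] [NP [Det this] [N photograph]]] [VP [V told] [CP [C that] [S [NP [Det this] [N theorem]] [VP [V chased] [NP [Det every] [N critic]]]]]]]
Each bracket corresponds to one application of a listed rule, so the string is derivable from S.

Grammatical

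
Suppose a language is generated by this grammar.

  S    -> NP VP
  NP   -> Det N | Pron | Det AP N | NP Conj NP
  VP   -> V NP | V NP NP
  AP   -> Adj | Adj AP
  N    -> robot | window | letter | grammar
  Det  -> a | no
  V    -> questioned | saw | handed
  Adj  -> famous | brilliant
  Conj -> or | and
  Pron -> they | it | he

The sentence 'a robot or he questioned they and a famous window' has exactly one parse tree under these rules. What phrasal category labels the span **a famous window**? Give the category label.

NP

S
  NP
    NP
      Det: a
      N: robot
    Conj: or
    NP
      Pron: he
  VP
    V: questioned
    NP
      NP
        Pron: they
      Conj: and
      NP
        Det: a
        AP
          Adj: famous
        N: window
The span 'a famous window' is the NP node built by NP → Det AP N.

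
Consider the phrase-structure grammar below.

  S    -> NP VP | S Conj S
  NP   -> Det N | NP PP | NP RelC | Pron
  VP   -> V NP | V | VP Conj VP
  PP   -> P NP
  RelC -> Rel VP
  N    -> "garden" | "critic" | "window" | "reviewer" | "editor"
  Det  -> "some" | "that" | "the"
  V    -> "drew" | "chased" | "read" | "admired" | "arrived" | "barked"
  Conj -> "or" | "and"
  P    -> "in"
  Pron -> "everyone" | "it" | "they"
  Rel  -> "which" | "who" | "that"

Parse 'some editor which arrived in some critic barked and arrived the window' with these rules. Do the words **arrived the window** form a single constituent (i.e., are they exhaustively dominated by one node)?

Yes

[S [NP [NP [NP [Det some] [N editor]] [RelC [Rel which] [VP [V arrived]]]] [PP [P in] [NP [Det some] [N critic]]]] [VP [VP [V barked]] [Conj and] [VP [V arrived] [NP [Det the] [N window]]]]]
The words 'arrived the window' are exhaustively dominated by a single VP node (built by VP → V NP), so they form a constituent.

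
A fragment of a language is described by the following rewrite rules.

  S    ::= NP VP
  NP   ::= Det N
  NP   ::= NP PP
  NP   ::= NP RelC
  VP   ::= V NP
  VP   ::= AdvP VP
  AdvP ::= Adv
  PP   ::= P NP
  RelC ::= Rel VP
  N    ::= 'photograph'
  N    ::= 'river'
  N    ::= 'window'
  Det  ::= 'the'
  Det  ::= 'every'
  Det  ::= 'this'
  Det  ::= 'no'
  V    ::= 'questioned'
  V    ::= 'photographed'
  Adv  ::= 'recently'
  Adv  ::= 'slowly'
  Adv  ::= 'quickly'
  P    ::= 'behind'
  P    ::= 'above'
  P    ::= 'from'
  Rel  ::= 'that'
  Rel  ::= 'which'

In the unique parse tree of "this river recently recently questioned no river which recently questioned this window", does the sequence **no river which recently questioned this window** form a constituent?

Yes

[S [NP [Det this] [N river]] [VP [AdvP [Adv recently]] [VP [AdvP [Adv recently]] [VP [V questioned] [NP [NP [Det no] [N river]] [RelC [Rel which] [VP [AdvP [Adv recently]] [VP [V questioned] [NP [Det this] [N window]]]]]]]]]]
The words 'no river which recently questioned this window' are exhaustively dominated by a single NP node (built by NP → NP RelC), so they form a constituent.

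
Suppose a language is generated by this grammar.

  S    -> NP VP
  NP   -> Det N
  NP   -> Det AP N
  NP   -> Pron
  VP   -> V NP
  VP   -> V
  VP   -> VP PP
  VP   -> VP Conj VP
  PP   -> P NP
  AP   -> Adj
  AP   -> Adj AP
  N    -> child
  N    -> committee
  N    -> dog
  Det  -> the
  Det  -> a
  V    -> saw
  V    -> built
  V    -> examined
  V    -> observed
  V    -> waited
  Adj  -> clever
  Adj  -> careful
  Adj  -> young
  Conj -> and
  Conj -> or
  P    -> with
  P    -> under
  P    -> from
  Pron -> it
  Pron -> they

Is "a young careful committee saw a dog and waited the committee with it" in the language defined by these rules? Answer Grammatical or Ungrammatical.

Grammatical

S
  NP
    Det: a
    AP
      Adj: young
      AP
        Adj: careful
    N: committee
  VP
    VP
      VP
        V: saw
        NP
          Det: a
          N: dog
      Conj: and
      VP
        V: waited
        NP
          Det: the
          N: committee
    PP
      P: with
      NP
        Pron: it
Each bracket corresponds to one application of a listed rule, so the string is derivable from S.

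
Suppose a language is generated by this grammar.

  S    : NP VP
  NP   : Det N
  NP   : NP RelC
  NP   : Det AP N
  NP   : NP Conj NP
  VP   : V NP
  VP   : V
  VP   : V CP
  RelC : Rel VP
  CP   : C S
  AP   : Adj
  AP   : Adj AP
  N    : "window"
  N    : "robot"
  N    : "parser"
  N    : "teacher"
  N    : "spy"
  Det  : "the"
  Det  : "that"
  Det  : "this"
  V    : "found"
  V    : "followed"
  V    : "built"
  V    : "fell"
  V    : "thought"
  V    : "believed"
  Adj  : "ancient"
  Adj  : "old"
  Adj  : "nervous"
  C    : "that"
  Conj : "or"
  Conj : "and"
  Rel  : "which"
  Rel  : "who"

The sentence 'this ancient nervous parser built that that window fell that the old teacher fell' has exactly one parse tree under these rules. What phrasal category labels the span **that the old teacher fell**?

CP

[S [NP [Det this] [AP [Adj ancient] [AP [Adj nervous]]] [N parser]] [VP [V built] [CP [C that] [S [NP [Det that] [N window]] [VP [V fell] [CP [C that] [S [NP [Det the] [AP [Adj old]] [N teacher]] [VP [V fell]]]]]]]]]
The span 'that the old teacher fell' is the CP node built by CP → C S.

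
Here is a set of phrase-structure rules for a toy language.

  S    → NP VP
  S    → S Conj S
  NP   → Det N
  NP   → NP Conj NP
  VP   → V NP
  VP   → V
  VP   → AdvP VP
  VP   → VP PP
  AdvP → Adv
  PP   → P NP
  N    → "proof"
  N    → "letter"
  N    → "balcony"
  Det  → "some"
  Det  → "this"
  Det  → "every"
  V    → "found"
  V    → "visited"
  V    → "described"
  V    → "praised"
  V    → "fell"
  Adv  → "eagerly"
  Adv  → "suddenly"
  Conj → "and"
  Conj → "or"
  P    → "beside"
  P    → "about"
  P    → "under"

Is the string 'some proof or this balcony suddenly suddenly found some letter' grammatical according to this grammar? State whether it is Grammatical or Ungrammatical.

Grammatical

[S [NP [NP [Det some] [N proof]] [Conj or] [NP [Det this] [N balcony]]] [VP [AdvP [Adv suddenly]] [VP [AdvP [Adv suddenly]] [VP [V found] [NP [Det some] [N letter]]]]]]
Each bracket corresponds to one application of a listed rule, so the string is derivable from S.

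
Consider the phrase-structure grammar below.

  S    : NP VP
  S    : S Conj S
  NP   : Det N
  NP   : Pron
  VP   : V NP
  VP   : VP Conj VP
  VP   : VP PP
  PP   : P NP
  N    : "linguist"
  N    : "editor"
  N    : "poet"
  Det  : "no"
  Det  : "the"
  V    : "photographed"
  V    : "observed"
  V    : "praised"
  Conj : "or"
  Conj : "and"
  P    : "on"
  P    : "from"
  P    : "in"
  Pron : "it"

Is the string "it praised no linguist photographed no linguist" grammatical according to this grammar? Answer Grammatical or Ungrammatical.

Ungrammatical

For S → NP VP, the only prefix that parses as NP is 'it', but the remainder 'praised no linguist photographed no linguist' is not a VP under these rules. The alternative S rule S → S Conj S likewise has no satisfying split.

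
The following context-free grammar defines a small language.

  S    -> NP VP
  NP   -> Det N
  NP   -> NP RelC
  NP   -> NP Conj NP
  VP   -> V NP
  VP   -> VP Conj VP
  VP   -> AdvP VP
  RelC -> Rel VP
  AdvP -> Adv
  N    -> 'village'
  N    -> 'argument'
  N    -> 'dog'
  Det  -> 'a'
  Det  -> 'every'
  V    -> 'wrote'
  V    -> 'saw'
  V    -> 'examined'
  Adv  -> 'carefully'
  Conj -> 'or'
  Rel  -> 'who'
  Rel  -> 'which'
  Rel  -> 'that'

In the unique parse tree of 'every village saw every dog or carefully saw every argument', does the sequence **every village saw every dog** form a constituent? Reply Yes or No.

No

[S [NP [Det every] [N village]] [VP [VP [V saw] [NP [Det every] [N dog]]] [Conj or] [VP [AdvP [Adv carefully]] [VP [V saw] [NP [Det every] [N argument]]]]]]
The smallest constituent containing 'every village saw every dog' is the S spanning 'every village saw every dog or carefully saw every argument'; no single node in the tree dominates exactly the given words.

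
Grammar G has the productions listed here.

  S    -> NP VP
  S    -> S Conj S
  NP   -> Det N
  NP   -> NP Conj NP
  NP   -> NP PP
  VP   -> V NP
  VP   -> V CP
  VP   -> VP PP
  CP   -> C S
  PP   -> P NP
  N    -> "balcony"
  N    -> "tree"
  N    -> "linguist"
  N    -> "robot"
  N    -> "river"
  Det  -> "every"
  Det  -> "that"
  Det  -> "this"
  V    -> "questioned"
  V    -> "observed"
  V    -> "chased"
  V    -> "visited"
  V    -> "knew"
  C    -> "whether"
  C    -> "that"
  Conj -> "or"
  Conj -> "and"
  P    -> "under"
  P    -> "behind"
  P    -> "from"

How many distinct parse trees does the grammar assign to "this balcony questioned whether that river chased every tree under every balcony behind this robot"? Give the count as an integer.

Two of the 9 distinct bracketings:
[S [NP [Det this] [N balcony]] [VP [V questioned] [CP [C whether] [S [NP [Det that] [N river]] [VP [V chased] [NP [NP [Det every] [N tree]] [PP [P under] [NP [NP [Det every] [N balcony]] [PP [P behind] [NP [Det this] [N robot]]]]]]]]]]]
[S [NP [Det this] [N balcony]] [VP [V questioned] [CP [C whether] [S [NP [Det that] [N river]] [VP [V chased] [NP [NP [NP [Det every] [N tree]] [PP [P under] [NP [Det every] [N balcony]]]] [PP [P behind] [NP [Det this] [N robot]]]]]]]]]
The trees differ in how a recursive rule is bracketed over the same span.

9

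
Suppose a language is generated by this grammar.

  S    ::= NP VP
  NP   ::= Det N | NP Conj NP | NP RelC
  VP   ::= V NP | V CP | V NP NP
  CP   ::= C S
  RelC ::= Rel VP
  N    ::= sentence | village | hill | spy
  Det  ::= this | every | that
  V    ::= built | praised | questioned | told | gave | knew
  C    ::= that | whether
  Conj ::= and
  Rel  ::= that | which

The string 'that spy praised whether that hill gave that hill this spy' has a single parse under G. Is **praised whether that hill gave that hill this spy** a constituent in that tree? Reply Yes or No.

[S [NP [Det that] [N spy]] [VP [V praised] [CP [C whether] [S [NP [Det that] [N hill]] [VP [V gave] [NP [Det that] [N hill]] [NP [Det this] [N spy]]]]]]]
The words 'praised whether that hill gave that hill this spy' are exhaustively dominated by a single VP node (built by VP → V CP), so they form a constituent.

Yes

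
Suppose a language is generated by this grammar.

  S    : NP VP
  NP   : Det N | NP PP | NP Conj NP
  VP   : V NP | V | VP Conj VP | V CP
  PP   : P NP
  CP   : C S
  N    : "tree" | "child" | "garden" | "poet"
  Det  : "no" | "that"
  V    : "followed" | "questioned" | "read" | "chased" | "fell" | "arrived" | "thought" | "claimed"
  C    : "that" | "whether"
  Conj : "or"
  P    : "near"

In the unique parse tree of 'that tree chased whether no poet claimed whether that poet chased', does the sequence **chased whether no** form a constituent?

[S [NP [Det that] [N tree]] [VP [V chased] [CP [C whether] [S [NP [Det no] [N poet]] [VP [V claimed] [CP [C whether] [S [NP [Det that] [N poet]] [VP [V chased]]]]]]]]]
The smallest constituent containing 'chased whether no' is the VP spanning 'chased whether no poet claimed whether that poet chased'; no single node in the tree dominates exactly the given words.

No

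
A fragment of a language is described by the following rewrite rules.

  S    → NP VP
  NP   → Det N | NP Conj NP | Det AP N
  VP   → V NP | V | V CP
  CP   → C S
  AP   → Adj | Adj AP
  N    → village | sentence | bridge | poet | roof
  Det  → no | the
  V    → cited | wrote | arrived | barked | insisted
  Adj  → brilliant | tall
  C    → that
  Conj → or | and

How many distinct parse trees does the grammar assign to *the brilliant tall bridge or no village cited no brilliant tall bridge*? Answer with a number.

1

[S [NP [NP [Det the] [AP [Adj brilliant] [AP [Adj tall]]] [N bridge]] [Conj or] [NP [Det no] [N village]]] [VP [V cited] [NP [Det no] [AP [Adj brilliant] [AP [Adj tall]]] [N bridge]]]]
No rule offers an alternative attachment or grouping for any span, so this is the only derivation.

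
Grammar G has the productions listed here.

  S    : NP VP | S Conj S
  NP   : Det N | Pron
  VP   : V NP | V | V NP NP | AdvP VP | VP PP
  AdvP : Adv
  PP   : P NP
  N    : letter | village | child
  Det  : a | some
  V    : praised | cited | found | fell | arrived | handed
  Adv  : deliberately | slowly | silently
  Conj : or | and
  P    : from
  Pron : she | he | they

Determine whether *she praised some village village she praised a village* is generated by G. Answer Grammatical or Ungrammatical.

Ungrammatical

An N word can never sit immediately before an N word in any string this grammar generates, so the substring 'village village' rules out a derivation.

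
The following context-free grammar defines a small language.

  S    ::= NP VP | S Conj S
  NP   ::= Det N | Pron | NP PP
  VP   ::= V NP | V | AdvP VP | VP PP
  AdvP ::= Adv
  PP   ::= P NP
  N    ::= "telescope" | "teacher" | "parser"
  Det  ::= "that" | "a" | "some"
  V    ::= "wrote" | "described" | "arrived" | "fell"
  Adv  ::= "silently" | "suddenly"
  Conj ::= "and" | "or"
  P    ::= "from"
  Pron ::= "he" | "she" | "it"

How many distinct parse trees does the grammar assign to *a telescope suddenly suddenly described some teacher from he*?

Two of the 4 distinct bracketings:
[S [NP [Det a] [N telescope]] [VP [AdvP [Adv suddenly]] [VP [AdvP [Adv suddenly]] [VP [V described] [NP [NP [Det some] [N teacher]] [PP [P from] [NP [Pron he]]]]]]]]
[S [NP [Det a] [N telescope]] [VP [AdvP [Adv suddenly]] [VP [AdvP [Adv suddenly]] [VP [VP [V described] [NP [Det some] [N teacher]]] [PP [P from] [NP [Pron he]]]]]]]
The difference turns on whether NP → NP PP is used at the relevant span, versus an alternative expansion of NP.

4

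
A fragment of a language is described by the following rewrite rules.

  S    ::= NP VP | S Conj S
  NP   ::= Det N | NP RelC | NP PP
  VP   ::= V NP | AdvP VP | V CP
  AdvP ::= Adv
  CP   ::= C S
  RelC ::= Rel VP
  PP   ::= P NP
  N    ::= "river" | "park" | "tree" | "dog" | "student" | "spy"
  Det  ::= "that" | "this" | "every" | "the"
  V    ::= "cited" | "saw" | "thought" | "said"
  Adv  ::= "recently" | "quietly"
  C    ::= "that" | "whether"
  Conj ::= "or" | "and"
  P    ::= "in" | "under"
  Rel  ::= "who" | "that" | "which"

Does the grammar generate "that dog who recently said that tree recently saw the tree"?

Grammatical

[S [NP [NP [Det that] [N dog]] [RelC [Rel who] [VP [AdvP [Adv recently]] [VP [V said] [NP [Det that] [N tree]]]]]] [VP [AdvP [Adv recently]] [VP [V saw] [NP [Det the] [N tree]]]]]
Each bracket corresponds to one application of a listed rule, so the string is derivable from S.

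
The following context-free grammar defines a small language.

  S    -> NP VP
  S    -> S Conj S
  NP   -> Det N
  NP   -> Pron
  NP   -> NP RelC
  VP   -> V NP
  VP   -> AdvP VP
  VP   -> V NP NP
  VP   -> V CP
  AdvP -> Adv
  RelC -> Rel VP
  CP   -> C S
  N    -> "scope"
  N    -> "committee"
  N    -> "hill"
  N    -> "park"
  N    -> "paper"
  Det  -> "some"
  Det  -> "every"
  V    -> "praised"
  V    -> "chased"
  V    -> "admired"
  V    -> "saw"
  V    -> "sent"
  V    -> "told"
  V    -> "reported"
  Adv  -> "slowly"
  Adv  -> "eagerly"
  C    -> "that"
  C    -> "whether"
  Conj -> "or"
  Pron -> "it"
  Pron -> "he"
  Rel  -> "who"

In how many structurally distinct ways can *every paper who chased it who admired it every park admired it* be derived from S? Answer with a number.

Two of the 3 distinct bracketings:
[S [NP [NP [Det every] [N paper]] [RelC [Rel who] [VP [V chased] [NP [NP [Pron it]] [RelC [Rel who] [VP [V admired] [NP [Pron it]] [NP [Det every] [N park]]]]]]]] [VP [V admired] [NP [Pron it]]]]
[S [NP [NP [Det every] [N paper]] [RelC [Rel who] [VP [V chased] [NP [NP [Pron it]] [RelC [Rel who] [VP [V admired] [NP [Pron it]]]]] [NP [Det every] [N park]]]]] [VP [V admired] [NP [Pron it]]]]
The trees differ in how a recursive rule is bracketed over the same span.

3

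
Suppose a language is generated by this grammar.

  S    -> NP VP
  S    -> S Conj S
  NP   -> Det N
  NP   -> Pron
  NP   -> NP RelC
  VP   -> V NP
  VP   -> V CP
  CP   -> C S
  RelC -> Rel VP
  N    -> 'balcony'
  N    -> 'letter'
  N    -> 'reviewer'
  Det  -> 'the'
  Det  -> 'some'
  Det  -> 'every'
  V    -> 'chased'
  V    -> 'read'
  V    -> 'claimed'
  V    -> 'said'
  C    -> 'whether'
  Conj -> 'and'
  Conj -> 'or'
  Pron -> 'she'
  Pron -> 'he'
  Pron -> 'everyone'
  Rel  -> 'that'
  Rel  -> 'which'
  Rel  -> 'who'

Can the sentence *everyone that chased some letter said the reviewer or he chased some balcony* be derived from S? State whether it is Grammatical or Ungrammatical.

S
  S
    NP
      NP
        Pron: everyone
      RelC
        Rel: that
        VP
          V: chased
          NP
            Det: some
            N: letter
    VP
      V: said
      NP
        Det: the
        N: reviewer
  Conj: or
  S
    NP
      Pron: he
    VP
      V: chased
      NP
        Det: some
        N: balcony
Each bracket corresponds to one application of a listed rule, so the string is derivable from S.

Grammatical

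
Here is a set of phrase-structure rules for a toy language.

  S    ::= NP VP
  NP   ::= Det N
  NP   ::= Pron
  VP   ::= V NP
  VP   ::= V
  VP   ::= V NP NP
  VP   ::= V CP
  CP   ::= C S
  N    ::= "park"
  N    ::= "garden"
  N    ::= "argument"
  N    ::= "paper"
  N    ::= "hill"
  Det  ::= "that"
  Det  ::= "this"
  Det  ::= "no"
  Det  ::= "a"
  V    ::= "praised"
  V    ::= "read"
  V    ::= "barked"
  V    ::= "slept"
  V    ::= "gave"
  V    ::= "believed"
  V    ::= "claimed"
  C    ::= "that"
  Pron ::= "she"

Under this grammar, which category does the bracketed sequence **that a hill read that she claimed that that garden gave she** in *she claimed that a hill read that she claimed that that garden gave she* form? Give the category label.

S
  NP
    Pron: she
  VP
    V: claimed
    CP
      C: that
      S
        NP
          Det: a
          N: hill
        VP
          V: read
          CP
            C: that
            S
              NP
                Pron: she
              VP
                V: claimed
                CP
                  C: that
                  S
                    NP
                      Det: that
                      N: garden
                    VP
                      V: gave
                      NP
                        Pron: she
The span 'that a hill read that she claimed that that garden gave she' is the CP node built by CP → C S.

CP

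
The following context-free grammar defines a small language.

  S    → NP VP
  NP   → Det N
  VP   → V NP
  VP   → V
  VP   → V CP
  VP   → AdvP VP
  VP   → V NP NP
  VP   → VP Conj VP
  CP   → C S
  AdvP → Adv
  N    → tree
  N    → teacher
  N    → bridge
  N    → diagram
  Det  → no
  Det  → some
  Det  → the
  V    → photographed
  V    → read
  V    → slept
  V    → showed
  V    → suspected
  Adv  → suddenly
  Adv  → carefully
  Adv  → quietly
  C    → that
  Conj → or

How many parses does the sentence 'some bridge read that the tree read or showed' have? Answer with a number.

The two bracketings:
[S [NP [Det some] [N bridge]] [VP [V read] [CP [C that] [S [NP [Det the] [N tree]] [VP [VP [V read]] [Conj or] [VP [V showed]]]]]]]
[S [NP [Det some] [N bridge]] [VP [VP [V read] [CP [C that] [S [NP [Det the] [N tree]] [VP [V read]]]]] [Conj or] [VP [V showed]]]]
The trees differ in how a recursive rule is bracketed over the same span.

2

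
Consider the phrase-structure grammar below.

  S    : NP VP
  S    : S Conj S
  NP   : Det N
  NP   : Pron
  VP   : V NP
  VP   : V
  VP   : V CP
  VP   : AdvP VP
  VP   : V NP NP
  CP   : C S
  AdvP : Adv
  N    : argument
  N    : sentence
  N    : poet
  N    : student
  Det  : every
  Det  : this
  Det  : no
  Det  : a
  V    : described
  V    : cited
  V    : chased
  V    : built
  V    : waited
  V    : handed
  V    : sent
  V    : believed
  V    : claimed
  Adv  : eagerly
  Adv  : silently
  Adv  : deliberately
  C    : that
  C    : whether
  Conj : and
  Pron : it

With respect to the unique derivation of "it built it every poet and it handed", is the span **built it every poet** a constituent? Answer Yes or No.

[S [S [NP [Pron it]] [VP [V built] [NP [Pron it]] [NP [Det every] [N poet]]]] [Conj and] [S [NP [Pron it]] [VP [V handed]]]]
The words 'built it every poet' are exhaustively dominated by a single VP node (built by VP → V NP NP), so they form a constituent.

Yes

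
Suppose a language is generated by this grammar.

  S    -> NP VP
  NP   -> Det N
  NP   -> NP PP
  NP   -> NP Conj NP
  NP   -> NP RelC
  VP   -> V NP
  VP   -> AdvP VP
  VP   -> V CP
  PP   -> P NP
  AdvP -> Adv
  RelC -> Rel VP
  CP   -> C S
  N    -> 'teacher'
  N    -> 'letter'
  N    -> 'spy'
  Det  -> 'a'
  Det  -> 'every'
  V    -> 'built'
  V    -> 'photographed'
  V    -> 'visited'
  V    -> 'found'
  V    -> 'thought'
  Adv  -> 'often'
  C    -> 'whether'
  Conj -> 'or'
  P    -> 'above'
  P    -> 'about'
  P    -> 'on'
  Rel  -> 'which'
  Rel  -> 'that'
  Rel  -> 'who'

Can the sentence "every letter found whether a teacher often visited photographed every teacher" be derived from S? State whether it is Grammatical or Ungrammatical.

Ungrammatical

A V word can never sit immediately before a V word in any string this grammar generates, so the substring 'visited photographed' rules out a derivation.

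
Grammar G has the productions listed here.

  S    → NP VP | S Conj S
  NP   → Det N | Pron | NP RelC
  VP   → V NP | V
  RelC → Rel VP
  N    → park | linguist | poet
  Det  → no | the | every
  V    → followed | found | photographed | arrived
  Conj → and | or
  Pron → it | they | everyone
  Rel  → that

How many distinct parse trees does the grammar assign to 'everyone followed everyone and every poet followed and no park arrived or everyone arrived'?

5

Two of the 5 distinct bracketings:
[S [S [NP [Pron everyone]] [VP [V followed] [NP [Pron everyone]]]] [Conj and] [S [S [NP [Det every] [N poet]] [VP [V followed]]] [Conj and] [S [S [NP [Det no] [N park]] [VP [V arrived]]] [Conj or] [S [NP [Pron everyone]] [VP [V arrived]]]]]]
[S [S [NP [Pron everyone]] [VP [V followed] [NP [Pron everyone]]]] [Conj and] [S [S [S [NP [Det every] [N poet]] [VP [V followed]]] [Conj and] [S [NP [Det no] [N park]] [VP [V arrived]]]] [Conj or] [S [NP [Pron everyone]] [VP [V arrived]]]]]
The trees differ in how a recursive rule is bracketed over the same span.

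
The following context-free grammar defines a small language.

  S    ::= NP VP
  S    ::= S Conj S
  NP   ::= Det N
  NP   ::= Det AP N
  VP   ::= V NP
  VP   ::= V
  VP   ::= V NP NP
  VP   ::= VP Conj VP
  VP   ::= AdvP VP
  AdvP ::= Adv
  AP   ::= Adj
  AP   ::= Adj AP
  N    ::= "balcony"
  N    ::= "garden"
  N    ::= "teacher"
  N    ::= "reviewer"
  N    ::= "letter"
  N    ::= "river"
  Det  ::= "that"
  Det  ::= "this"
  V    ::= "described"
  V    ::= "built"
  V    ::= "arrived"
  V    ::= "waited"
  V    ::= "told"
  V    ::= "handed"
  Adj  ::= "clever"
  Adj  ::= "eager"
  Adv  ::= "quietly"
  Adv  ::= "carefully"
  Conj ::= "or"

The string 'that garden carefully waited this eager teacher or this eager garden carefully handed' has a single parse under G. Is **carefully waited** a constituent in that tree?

[S [S [NP [Det that] [N garden]] [VP [AdvP [Adv carefully]] [VP [V waited] [NP [Det this] [AP [Adj eager]] [N teacher]]]]] [Conj or] [S [NP [Det this] [AP [Adj eager]] [N garden]] [VP [AdvP [Adv carefully]] [VP [V handed]]]]]
The smallest constituent containing 'carefully waited' is the VP spanning 'carefully waited this eager teacher'; no single node in the tree dominates exactly the given words.

No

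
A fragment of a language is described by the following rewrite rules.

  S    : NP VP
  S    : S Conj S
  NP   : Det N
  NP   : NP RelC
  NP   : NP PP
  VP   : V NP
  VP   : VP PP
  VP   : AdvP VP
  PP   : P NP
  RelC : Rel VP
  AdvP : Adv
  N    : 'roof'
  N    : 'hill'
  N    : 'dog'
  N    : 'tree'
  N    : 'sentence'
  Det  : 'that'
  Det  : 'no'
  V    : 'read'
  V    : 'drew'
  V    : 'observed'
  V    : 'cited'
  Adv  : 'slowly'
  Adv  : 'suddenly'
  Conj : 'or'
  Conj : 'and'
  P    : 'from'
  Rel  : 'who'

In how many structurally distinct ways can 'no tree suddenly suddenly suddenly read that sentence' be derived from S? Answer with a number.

[S [NP [Det no] [N tree]] [VP [AdvP [Adv suddenly]] [VP [AdvP [Adv suddenly]] [VP [AdvP [Adv suddenly]] [VP [V read] [NP [Det that] [N sentence]]]]]]]
No rule offers an alternative attachment or grouping for any span, so this is the only derivation.

1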